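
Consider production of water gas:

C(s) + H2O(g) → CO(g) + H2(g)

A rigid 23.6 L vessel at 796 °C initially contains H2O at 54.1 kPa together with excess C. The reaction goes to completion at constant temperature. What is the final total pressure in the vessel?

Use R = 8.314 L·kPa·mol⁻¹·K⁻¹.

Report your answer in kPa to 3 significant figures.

At constant T and V, P ∝ n(gas): 1 mol gas → 2 mol gas.
P_final = (2/1) × 54.1 = 108.2 kPa

108 kPa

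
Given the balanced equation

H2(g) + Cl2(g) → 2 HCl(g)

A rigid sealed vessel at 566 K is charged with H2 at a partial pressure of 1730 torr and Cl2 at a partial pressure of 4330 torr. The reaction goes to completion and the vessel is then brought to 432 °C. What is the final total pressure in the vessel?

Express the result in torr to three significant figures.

Because the vessel is rigid and T is held at 566 K, work the stoichiometry in partial pressures (P_i = n_iRT/V).
P(Cl2) required for 1730 torr of H2 = (1/1) × 1730 = 1730 torr; available 4330 torr, so H2 is limiting.
P(Cl2) remaining = 4330 − (1/1) × 1730 = 2600 torr
P(gaseous products) = (2)/1 × 1730 = 3460 torr
P_total at 566 K = 2600 + 3460 = 6060 torr
Scaling to 432 °C: P = 6060 × 705.15/566 = 7550 torr

7550 torr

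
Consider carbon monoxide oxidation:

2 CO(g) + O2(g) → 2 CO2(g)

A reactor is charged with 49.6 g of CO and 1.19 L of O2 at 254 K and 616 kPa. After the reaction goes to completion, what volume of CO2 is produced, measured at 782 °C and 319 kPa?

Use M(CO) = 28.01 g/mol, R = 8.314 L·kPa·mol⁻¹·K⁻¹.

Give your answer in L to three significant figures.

19.1 L

n(CO) = 49.6 / 28.01 = 1.771 mol
n(O2) = PV/RT = (616 × 1.19) / (8.314 × 254) = 0.3471 mol
For 1.771 mol CO, stoichiometry requires (1/2) × 1.771 = 0.8855 mol O2; 0.3471 mol is available, so O2 is limiting.
n(CO2) = (2/1) × 0.3471 = 0.6942 mol
V(CO2) = nRT/P = 0.6942 × 8.314 × 1055.15 / 319 = 19.09 L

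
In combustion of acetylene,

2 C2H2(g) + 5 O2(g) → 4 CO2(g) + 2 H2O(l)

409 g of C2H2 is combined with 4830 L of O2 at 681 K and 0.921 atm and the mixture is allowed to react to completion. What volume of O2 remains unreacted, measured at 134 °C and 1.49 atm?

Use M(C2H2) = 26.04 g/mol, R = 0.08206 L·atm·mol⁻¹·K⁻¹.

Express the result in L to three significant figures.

904 L

n(C2H2) = 409 / 26.04 = 15.71 mol
n(O2) = PV/RT = (0.921 × 4830) / (0.08206 × 681) = 79.60 mol
For 15.71 mol C2H2, stoichiometry requires (5/2) × 15.71 = 39.28 mol O2; 79.60 mol is available, so C2H2 is limiting.
n(O2) consumed = (5/2) × 15.71 = 39.28 mol; remaining = 79.60 − 39.28 = 40.32 mol
V(O2) = nRT/P = 40.32 × 0.08206 × 407.15 / 1.49 = 904.1 L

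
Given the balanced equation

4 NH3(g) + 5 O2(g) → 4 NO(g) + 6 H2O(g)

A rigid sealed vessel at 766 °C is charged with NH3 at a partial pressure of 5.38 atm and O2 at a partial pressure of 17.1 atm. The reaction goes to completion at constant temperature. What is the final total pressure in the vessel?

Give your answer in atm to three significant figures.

23.8 atm

Because the vessel is rigid and T is held at 766 °C, work the stoichiometry in partial pressures (P_i = n_iRT/V).
P(O2) required for 5.38 atm of NH3 = (5/4) × 5.38 = 6.725 atm; available 17.1 atm, so NH3 is limiting.
P(O2) remaining = 17.1 − (5/4) × 5.38 = 10.38 atm
P(gaseous products) = (4+6)/4 × 5.38 = 13.45 atm
P_total at 766 °C = 10.38 + 13.45 = 23.83 atm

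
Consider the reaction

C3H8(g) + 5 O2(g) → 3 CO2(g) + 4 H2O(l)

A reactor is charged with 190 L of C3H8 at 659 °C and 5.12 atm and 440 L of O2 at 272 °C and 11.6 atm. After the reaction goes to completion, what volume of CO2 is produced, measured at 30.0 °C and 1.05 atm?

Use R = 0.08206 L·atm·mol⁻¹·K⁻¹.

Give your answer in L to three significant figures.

n(C3H8) = PV/RT = (5.12 × 190) / (0.08206 × 932.15) = 12.72 mol
n(O2) = PV/RT = (11.6 × 440) / (0.08206 × 545.15) = 114.1 mol
For 12.72 mol C3H8, stoichiometry requires (5/1) × 12.72 = 63.60 mol O2; 114.1 mol is available, so C3H8 is limiting.
n(CO2) = (3/1) × 12.72 = 38.16 mol
V(CO2) = nRT/P = 38.16 × 0.08206 × 303.15 / 1.05 = 904.1 L

904 L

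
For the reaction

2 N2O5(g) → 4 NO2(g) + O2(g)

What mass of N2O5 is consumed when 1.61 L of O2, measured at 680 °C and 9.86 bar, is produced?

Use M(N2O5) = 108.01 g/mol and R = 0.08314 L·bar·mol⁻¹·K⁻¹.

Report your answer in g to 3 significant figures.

n(O2) = PV/RT = (9.86 × 1.61) / (0.08314 × 953.15) = 0.2003 mol
n(N2O5) = (2/1) × 0.2003 = 0.4006 mol
m(N2O5) = 0.4006 × 108.01 = 43.27 g

43.3 g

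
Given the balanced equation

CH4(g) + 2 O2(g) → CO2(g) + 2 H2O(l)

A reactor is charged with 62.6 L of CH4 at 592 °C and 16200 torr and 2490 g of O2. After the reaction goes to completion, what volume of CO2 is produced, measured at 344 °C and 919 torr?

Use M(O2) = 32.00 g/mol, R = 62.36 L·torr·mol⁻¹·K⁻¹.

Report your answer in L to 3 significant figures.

787 L

n(CH4) = PV/RT = (16200 × 62.6) / (62.36 × 865.15) = 18.80 mol
n(O2) = 2490 / 32.00 = 77.81 mol
For 18.80 mol CH4, stoichiometry requires (2/1) × 18.80 = 37.60 mol O2; 77.81 mol is available, so CH4 is limiting.
n(CO2) = (1/1) × 18.80 = 18.80 mol
V(CO2) = nRT/P = 18.80 × 62.36 × 617.15 / 919 = 787.3 L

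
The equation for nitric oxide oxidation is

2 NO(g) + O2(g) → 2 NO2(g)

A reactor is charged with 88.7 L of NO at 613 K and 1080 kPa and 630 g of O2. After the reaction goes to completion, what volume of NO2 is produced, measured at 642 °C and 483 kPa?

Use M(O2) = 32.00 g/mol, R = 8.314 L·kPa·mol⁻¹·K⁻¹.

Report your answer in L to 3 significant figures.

n(NO) = PV/RT = (1080 × 88.7) / (8.314 × 613) = 18.80 mol
n(O2) = 630 / 32.00 = 19.69 mol
For 18.80 mol NO, stoichiometry requires (1/2) × 18.80 = 9.400 mol O2; 19.69 mol is available, so NO is limiting.
n(NO2) = (2/2) × 18.80 = 18.80 mol
V(NO2) = nRT/P = 18.80 × 8.314 × 915.15 / 483 = 296.2 L

296 L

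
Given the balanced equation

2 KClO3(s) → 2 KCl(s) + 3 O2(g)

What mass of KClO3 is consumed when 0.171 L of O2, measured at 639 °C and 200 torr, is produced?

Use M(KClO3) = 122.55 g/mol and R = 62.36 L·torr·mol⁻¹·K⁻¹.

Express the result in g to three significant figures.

n(O2) = PV/RT = (200 × 0.171) / (62.36 × 912.15) = 0.0006012 mol
n(KClO3) = (2/3) × 0.0006012 = 0.0004008 mol
m(KClO3) = 0.0004008 × 122.55 = 0.04912 g

0.0491 g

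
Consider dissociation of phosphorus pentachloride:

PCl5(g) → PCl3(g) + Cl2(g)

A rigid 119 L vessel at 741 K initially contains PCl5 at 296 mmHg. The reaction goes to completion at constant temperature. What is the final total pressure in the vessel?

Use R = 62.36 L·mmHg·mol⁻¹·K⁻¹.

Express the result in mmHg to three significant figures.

592 mmHg

Since T and V are fixed, P_final/P_initial = n_final/n_initial = 2/1.
P_final = (2/1) × 296 = 592.0 mmHg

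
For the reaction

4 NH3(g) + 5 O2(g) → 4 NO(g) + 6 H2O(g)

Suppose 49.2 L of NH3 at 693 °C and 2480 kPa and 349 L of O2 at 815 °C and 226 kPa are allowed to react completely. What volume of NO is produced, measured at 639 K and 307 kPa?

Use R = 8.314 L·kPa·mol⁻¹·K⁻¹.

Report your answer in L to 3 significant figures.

n(NH3) = PV/RT = (2480 × 49.2) / (8.314 × 966.15) = 15.19 mol
n(O2) = PV/RT = (226 × 349) / (8.314 × 1088.15) = 8.718 mol
For 15.19 mol NH3, stoichiometry requires (5/4) × 15.19 = 18.99 mol O2; 8.718 mol is available, so O2 is limiting.
n(NO) = (4/5) × 8.718 = 6.974 mol
V(NO) = nRT/P = 6.974 × 8.314 × 639 / 307 = 120.7 L

121 L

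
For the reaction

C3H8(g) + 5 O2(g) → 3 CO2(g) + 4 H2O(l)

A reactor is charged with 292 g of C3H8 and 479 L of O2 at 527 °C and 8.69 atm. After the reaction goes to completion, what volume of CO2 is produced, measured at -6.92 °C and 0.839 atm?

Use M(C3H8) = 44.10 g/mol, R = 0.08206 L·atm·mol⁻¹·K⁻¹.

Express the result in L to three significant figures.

517 L

n(C3H8) = 292 / 44.10 = 6.621 mol
n(O2) = PV/RT = (8.69 × 479) / (0.08206 × 800.15) = 63.39 mol
For 6.621 mol C3H8, stoichiometry requires (5/1) × 6.621 = 33.11 mol O2; 63.39 mol is available, so C3H8 is limiting.
n(CO2) = (3/1) × 6.621 = 19.86 mol
V(CO2) = nRT/P = 19.86 × 0.08206 × 266.23 / 0.839 = 517.1 L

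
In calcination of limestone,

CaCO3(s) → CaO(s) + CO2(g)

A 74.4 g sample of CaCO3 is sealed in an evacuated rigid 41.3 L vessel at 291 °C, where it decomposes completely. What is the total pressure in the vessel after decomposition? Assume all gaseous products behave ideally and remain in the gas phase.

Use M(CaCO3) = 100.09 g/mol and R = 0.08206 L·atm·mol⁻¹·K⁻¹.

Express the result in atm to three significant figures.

n(CaCO3) = 74.4 / 100.09 = 0.7433 mol
n(gas produced) = (1/1) × 0.7433 = 0.7433 mol
P = nRT/V = 0.7433 × 0.08206 × 564.15 / 41.3 = 0.8332 atm

0.833 atm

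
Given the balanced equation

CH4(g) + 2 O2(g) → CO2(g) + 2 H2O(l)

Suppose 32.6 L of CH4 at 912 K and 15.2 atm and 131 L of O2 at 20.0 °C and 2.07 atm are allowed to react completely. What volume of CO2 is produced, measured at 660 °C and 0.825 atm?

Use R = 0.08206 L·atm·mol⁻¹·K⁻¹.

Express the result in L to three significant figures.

n(CH4) = PV/RT = (15.2 × 32.6) / (0.08206 × 912) = 6.621 mol
n(O2) = PV/RT = (2.07 × 131) / (0.08206 × 293.15) = 11.27 mol
For 6.621 mol CH4, stoichiometry requires (2/1) × 6.621 = 13.24 mol O2; 11.27 mol is available, so O2 is limiting.
n(CO2) = (1/2) × 11.27 = 5.635 mol
V(CO2) = nRT/P = 5.635 × 0.08206 × 933.15 / 0.825 = 523.0 L

523 L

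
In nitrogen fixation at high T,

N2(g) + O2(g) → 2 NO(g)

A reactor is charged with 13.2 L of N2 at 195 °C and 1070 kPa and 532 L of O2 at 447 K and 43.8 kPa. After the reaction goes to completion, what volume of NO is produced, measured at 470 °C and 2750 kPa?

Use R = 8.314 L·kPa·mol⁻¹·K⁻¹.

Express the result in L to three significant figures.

n(N2) = PV/RT = (1070 × 13.2) / (8.314 × 468.15) = 3.629 mol
n(O2) = PV/RT = (43.8 × 532) / (8.314 × 447) = 6.270 mol
For 3.629 mol N2, stoichiometry requires (1/1) × 3.629 = 3.629 mol O2; 6.270 mol is available, so N2 is limiting.
n(NO) = (2/1) × 3.629 = 7.258 mol
V(NO) = nRT/P = 7.258 × 8.314 × 743.15 / 2750 = 16.31 L

16.3 L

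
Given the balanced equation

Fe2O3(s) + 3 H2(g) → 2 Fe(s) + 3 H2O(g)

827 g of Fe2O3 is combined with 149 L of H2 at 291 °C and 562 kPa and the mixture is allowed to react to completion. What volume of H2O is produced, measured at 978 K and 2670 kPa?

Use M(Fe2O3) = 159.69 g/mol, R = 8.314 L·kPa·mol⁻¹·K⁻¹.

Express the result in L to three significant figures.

n(Fe2O3) = 827 / 159.69 = 5.179 mol
n(H2) = PV/RT = (562 × 149) / (8.314 × 564.15) = 17.85 mol
For 5.179 mol Fe2O3, stoichiometry requires (3/1) × 5.179 = 15.54 mol H2; 17.85 mol is available, so Fe2O3 is limiting.
n(H2O) = (3/1) × 5.179 = 15.54 mol
V(H2O) = nRT/P = 15.54 × 8.314 × 978 / 2670 = 47.32 L

47.3 L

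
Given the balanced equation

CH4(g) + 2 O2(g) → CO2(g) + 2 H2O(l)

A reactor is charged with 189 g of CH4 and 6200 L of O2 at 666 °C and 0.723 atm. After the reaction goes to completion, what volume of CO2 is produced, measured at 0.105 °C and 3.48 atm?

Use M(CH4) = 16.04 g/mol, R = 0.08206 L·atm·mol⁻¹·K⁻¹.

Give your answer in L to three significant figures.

75.9 L

n(CH4) = 189 / 16.04 = 11.78 mol
n(O2) = PV/RT = (0.723 × 6200) / (0.08206 × 939.15) = 58.17 mol
For 11.78 mol CH4, stoichiometry requires (2/1) × 11.78 = 23.56 mol O2; 58.17 mol is available, so CH4 is limiting.
n(CO2) = (1/1) × 11.78 = 11.78 mol
V(CO2) = nRT/P = 11.78 × 0.08206 × 273.255 / 3.48 = 75.90 L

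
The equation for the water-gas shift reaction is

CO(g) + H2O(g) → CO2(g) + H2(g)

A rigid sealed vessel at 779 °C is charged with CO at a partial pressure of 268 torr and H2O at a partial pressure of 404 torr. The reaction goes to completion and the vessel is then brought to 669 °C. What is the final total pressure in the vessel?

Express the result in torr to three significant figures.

602 torr

At constant V, partial pressures at 779 °C are proportional to moles, so apply stoichiometry directly to pressures.
P(H2O) required for 268 torr of CO = (1/1) × 268 = 268.0 torr; available 404 torr, so CO is limiting.
P(H2O) remaining = 404 − (1/1) × 268 = 136.0 torr
P(gaseous products) = (1+1)/1 × 268 = 536.0 torr
P_total at 779 °C = 136.0 + 536.0 = 672.0 torr
Scaling to 669 °C: P = 672.0 × 942.15/1052.15 = 601.7 torr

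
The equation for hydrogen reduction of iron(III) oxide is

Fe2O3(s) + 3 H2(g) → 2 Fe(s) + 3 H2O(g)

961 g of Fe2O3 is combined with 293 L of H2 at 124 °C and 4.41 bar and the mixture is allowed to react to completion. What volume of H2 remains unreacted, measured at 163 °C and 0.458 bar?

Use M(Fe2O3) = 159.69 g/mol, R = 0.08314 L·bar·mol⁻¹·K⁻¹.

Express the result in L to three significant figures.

n(Fe2O3) = 961 / 159.69 = 6.018 mol
n(H2) = PV/RT = (4.41 × 293) / (0.08314 × 397.15) = 39.13 mol
For 6.018 mol Fe2O3, stoichiometry requires (3/1) × 6.018 = 18.05 mol H2; 39.13 mol is available, so Fe2O3 is limiting.
n(H2) consumed = (3/1) × 6.018 = 18.05 mol; remaining = 39.13 − 18.05 = 21.08 mol
V(H2) = nRT/P = 21.08 × 0.08314 × 436.15 / 0.458 = 1669 L

1670 L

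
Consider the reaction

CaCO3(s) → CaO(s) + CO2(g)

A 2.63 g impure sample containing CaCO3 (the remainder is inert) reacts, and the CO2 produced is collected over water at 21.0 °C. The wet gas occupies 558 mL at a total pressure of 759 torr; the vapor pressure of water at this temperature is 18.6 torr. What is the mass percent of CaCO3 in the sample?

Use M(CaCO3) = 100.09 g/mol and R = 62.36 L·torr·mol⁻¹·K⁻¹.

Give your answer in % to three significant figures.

85.7 %

P(CO2) = 759 − 18.6 = 740.4 torr
n(CO2) = PV/RT = (740.4 × 0.5580) / (62.36 × 294.15) = 0.02252 mol
n(CaCO3) = (1/1) × 0.02252 = 0.02252 mol
m(CaCO3) = 0.02252 × 100.09 = 2.254 g
%CaCO3 = 2.254 / 2.63 × 100 = 85.70%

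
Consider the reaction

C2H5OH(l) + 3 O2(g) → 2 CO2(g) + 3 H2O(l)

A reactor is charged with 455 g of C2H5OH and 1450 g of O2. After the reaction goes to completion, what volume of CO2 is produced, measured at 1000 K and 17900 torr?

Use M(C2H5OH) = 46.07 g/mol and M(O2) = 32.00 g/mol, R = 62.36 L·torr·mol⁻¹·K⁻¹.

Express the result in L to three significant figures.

68.8 L

n(C2H5OH) = 455 / 46.07 = 9.876 mol
n(O2) = 1450 / 32.00 = 45.31 mol
For 9.876 mol C2H5OH, stoichiometry requires (3/1) × 9.876 = 29.63 mol O2; 45.31 mol is available, so C2H5OH is limiting.
n(CO2) = (2/1) × 9.876 = 19.75 mol
V(CO2) = nRT/P = 19.75 × 62.36 × 1000 / 17900 = 68.81 L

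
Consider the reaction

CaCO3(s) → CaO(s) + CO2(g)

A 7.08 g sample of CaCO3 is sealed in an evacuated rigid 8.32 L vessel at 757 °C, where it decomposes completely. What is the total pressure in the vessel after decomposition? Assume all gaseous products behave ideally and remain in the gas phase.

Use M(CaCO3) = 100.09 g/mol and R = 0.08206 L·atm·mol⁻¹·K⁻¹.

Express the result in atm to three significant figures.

0.719 atm

n(CaCO3) = 7.08 / 100.09 = 0.07074 mol
n(gas produced) = (1/1) × 0.07074 = 0.07074 mol
P = nRT/V = 0.07074 × 0.08206 × 1030.15 / 8.32 = 0.7187 atm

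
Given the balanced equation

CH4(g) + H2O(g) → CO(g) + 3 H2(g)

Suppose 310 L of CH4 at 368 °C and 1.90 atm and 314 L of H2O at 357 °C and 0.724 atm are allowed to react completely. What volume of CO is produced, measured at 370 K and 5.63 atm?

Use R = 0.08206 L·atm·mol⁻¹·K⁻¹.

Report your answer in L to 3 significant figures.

n(CH4) = PV/RT = (1.90 × 310) / (0.08206 × 641.15) = 11.20 mol
n(H2O) = PV/RT = (0.724 × 314) / (0.08206 × 630.15) = 4.396 mol
For 11.20 mol CH4, stoichiometry requires (1/1) × 11.20 = 11.20 mol H2O; 4.396 mol is available, so H2O is limiting.
n(CO) = (1/1) × 4.396 = 4.396 mol
V(CO) = nRT/P = 4.396 × 0.08206 × 370 / 5.63 = 23.71 L

23.7 L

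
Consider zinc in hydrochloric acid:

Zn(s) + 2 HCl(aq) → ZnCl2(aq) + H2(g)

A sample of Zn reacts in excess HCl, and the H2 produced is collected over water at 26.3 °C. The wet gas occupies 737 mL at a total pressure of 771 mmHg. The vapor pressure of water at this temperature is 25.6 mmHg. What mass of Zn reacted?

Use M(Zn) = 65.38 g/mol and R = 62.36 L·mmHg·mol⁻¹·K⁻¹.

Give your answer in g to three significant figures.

P(H2) = 771 − 25.6 = 745.4 mmHg
n(H2) = PV/RT = (745.4 × 0.7370) / (62.36 × 299.45) = 0.02942 mol
n(Zn) = (1/1) × 0.02942 = 0.02942 mol
m(Zn) = 0.02942 × 65.38 = 1.923 g

1.92 g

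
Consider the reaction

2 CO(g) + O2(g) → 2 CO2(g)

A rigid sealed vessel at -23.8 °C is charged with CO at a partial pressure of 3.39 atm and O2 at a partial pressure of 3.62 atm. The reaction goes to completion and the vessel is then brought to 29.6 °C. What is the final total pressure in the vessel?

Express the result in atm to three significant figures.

With V and T fixed, P_i ∝ n_i, so the mole ratios apply directly to partial pressures at -23.8 °C.
P(O2) required for 3.39 atm of CO = (1/2) × 3.39 = 1.695 atm; available 3.62 atm, so CO is limiting.
P(O2) remaining = 3.62 − (1/2) × 3.39 = 1.925 atm
P(gaseous products) = (2)/2 × 3.39 = 3.390 atm
P_total at -23.8 °C = 1.925 + 3.390 = 5.315 atm
Scaling to 29.6 °C: P = 5.315 × 302.75/249.35 = 6.453 atm

6.45 atm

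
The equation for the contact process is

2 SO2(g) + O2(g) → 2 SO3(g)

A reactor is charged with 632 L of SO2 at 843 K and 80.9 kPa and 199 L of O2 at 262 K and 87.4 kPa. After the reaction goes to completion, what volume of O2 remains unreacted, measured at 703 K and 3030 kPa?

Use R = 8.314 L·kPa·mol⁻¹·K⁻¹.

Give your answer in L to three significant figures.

8.37 L

n(SO2) = PV/RT = (80.9 × 632) / (8.314 × 843) = 7.295 mol
n(O2) = PV/RT = (87.4 × 199) / (8.314 × 262) = 7.985 mol
For 7.295 mol SO2, stoichiometry requires (1/2) × 7.295 = 3.647 mol O2; 7.985 mol is available, so SO2 is limiting.
n(O2) consumed = (1/2) × 7.295 = 3.647 mol; remaining = 7.985 − 3.647 = 4.338 mol
V(O2) = nRT/P = 4.338 × 8.314 × 703 / 3030 = 8.368 L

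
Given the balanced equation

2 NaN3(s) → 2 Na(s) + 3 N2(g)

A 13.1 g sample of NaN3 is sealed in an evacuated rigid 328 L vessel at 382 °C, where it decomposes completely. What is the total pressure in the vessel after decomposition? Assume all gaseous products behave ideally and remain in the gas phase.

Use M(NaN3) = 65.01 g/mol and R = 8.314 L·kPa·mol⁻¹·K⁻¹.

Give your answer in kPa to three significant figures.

5.02 kPa

n(NaN3) = 13.1 / 65.01 = 0.2015 mol
n(gas produced) = (3/2) × 0.2015 = 0.3023 mol
P = nRT/V = 0.3023 × 8.314 × 655.15 / 328 = 5.020 kPa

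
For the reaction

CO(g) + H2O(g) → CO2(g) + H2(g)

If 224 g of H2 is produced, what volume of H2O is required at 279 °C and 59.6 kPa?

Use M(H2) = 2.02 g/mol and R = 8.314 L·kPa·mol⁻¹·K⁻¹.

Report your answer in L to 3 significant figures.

8540 L

n(H2) = 224.0 / 2.02 = 110.9 mol
n(H2O) = (1/1) × 110.9 = 110.9 mol
V = nRT/P = 110.9 × 8.314 × 552.15 / 59.6 = 8542 L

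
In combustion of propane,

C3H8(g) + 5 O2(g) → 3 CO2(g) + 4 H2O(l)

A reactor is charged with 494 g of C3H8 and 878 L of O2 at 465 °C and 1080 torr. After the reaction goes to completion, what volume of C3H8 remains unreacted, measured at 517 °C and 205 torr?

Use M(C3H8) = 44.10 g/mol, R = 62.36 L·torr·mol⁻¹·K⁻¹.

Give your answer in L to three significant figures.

n(C3H8) = 494 / 44.10 = 11.20 mol
n(O2) = PV/RT = (1080 × 878) / (62.36 × 738.15) = 20.60 mol
For 11.20 mol C3H8, stoichiometry requires (5/1) × 11.20 = 56.00 mol O2; 20.60 mol is available, so O2 is limiting.
n(C3H8) consumed = (1/5) × 20.60 = 4.120 mol; remaining = 11.20 − 4.120 = 7.080 mol
V(C3H8) = nRT/P = 7.080 × 62.36 × 790.15 / 205 = 1702 L

1700 L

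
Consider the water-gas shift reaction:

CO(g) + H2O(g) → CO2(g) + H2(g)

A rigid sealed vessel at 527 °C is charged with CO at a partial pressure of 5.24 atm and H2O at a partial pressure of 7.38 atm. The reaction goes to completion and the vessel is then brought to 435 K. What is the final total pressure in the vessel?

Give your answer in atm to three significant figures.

At constant V, partial pressures at 527 °C are proportional to moles, so apply stoichiometry directly to pressures.
P(H2O) required for 5.24 atm of CO = (1/1) × 5.24 = 5.240 atm; available 7.38 atm, so CO is limiting.
P(H2O) remaining = 7.38 − (1/1) × 5.24 = 2.140 atm
P(gaseous products) = (1+1)/1 × 5.24 = 10.48 atm
P_total at 527 °C = 2.140 + 10.48 = 12.62 atm
Scaling to 435 K: P = 12.62 × 435/800.15 = 6.861 atm

6.86 atm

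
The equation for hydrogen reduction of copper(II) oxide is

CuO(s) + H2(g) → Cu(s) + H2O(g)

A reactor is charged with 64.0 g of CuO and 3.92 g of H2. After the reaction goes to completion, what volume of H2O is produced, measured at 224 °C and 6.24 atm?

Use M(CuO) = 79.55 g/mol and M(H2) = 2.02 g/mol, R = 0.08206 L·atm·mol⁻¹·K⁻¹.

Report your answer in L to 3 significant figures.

n(CuO) = 64.0 / 79.55 = 0.8045 mol
n(H2) = 3.92 / 2.02 = 1.941 mol
For 0.8045 mol CuO, stoichiometry requires (1/1) × 0.8045 = 0.8045 mol H2; 1.941 mol is available, so CuO is limiting.
n(H2O) = (1/1) × 0.8045 = 0.8045 mol
V(H2O) = nRT/P = 0.8045 × 0.08206 × 497.15 / 6.24 = 5.260 L

5.26 L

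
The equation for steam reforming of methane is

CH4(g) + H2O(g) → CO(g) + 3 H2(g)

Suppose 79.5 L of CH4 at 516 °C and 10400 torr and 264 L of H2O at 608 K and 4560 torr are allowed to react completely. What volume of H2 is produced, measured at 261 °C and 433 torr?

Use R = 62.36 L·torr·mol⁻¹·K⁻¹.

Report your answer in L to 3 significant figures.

n(CH4) = PV/RT = (10400 × 79.5) / (62.36 × 789.15) = 16.80 mol
n(H2O) = PV/RT = (4560 × 264) / (62.36 × 608) = 31.75 mol
For 16.80 mol CH4, stoichiometry requires (1/1) × 16.80 = 16.80 mol H2O; 31.75 mol is available, so CH4 is limiting.
n(H2) = (3/1) × 16.80 = 50.40 mol
V(H2) = nRT/P = 50.40 × 62.36 × 534.15 / 433 = 3877 L

3880 L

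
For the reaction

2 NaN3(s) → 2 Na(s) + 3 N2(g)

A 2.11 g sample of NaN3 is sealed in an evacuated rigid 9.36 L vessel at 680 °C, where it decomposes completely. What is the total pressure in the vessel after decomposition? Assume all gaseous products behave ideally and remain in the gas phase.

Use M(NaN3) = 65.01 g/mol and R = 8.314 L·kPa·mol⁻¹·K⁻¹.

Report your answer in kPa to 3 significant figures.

41.2 kPa

n(NaN3) = 2.11 / 65.01 = 0.03246 mol
n(gas produced) = (3/2) × 0.03246 = 0.04869 mol
P = nRT/V = 0.04869 × 8.314 × 953.15 / 9.36 = 41.22 kPa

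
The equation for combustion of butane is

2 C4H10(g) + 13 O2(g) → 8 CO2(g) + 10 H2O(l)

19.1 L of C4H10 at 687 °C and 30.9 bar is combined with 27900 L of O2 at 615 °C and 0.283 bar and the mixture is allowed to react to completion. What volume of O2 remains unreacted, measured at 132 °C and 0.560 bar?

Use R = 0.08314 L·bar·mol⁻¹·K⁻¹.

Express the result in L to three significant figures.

n(C4H10) = PV/RT = (30.9 × 19.1) / (0.08314 × 960.15) = 7.393 mol
n(O2) = PV/RT = (0.283 × 27900) / (0.08314 × 888.15) = 106.9 mol
For 7.393 mol C4H10, stoichiometry requires (13/2) × 7.393 = 48.05 mol O2; 106.9 mol is available, so C4H10 is limiting.
n(O2) consumed = (13/2) × 7.393 = 48.05 mol; remaining = 106.9 − 48.05 = 58.85 mol
V(O2) = nRT/P = 58.85 × 0.08314 × 405.15 / 0.560 = 3540 L

3540 L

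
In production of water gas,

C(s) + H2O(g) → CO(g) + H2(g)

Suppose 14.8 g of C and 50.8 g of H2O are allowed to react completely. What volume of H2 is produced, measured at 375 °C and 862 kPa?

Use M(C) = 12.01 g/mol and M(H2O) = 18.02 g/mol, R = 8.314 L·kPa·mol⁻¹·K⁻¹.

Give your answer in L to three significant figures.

n(C) = 14.8 / 12.01 = 1.232 mol
n(H2O) = 50.8 / 18.02 = 2.819 mol
For 1.232 mol C, stoichiometry requires (1/1) × 1.232 = 1.232 mol H2O; 2.819 mol is available, so C is limiting.
n(H2) = (1/1) × 1.232 = 1.232 mol
V(H2) = nRT/P = 1.232 × 8.314 × 648.15 / 862 = 7.702 L

7.70 L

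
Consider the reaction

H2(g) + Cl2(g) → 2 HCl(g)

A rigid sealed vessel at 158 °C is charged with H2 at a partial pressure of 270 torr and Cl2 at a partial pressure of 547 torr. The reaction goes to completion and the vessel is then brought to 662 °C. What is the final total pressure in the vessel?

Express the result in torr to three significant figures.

1770 torr

At constant V, partial pressures at 158 °C are proportional to moles, so apply stoichiometry directly to pressures.
P(Cl2) required for 270 torr of H2 = (1/1) × 270 = 270.0 torr; available 547 torr, so H2 is limiting.
P(Cl2) remaining = 547 − (1/1) × 270 = 277.0 torr
P(gaseous products) = (2)/1 × 270 = 540.0 torr
P_total at 158 °C = 277.0 + 540.0 = 817.0 torr
Scaling to 662 °C: P = 817.0 × 935.15/431.15 = 1772 torr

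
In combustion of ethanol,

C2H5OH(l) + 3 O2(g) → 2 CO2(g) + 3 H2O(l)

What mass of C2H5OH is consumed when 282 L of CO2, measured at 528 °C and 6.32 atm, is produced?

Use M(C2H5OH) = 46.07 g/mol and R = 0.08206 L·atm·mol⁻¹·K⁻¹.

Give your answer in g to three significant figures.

n(CO2) = PV/RT = (6.32 × 282) / (0.08206 × 801.15) = 27.11 mol
n(C2H5OH) = (1/2) × 27.11 = 13.55 mol
m(C2H5OH) = 13.55 × 46.07 = 624.2 g

624 g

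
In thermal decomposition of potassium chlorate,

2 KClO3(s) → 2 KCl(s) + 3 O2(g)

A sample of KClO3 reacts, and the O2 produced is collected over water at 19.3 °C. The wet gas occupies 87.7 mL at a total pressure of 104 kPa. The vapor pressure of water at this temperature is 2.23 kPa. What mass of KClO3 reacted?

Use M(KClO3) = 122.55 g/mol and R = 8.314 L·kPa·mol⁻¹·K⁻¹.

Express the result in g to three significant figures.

0.300 g

P(O2) = 104 − 2.23 = 101.8 kPa
n(O2) = PV/RT = (101.8 × 0.08770) / (8.314 × 292.45) = 0.003672 mol
n(KClO3) = (2/3) × 0.003672 = 0.002448 mol
m(KClO3) = 0.002448 × 122.55 = 0.3000 g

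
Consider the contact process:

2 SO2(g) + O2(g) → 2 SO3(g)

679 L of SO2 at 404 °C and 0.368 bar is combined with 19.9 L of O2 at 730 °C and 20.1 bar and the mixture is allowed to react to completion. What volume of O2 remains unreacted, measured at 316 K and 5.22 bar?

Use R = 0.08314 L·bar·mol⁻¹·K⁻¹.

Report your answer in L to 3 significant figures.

13.0 L

n(SO2) = PV/RT = (0.368 × 679) / (0.08314 × 677.15) = 4.438 mol
n(O2) = PV/RT = (20.1 × 19.9) / (0.08314 × 1003.15) = 4.796 mol
For 4.438 mol SO2, stoichiometry requires (1/2) × 4.438 = 2.219 mol O2; 4.796 mol is available, so SO2 is limiting.
n(O2) consumed = (1/2) × 4.438 = 2.219 mol; remaining = 4.796 − 2.219 = 2.577 mol
V(O2) = nRT/P = 2.577 × 0.08314 × 316 / 5.22 = 12.97 L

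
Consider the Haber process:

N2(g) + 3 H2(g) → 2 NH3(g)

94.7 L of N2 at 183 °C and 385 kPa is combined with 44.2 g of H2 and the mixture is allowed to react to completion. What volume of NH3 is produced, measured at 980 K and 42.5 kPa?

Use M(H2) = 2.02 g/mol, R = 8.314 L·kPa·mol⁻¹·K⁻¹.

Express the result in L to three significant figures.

2800 L

n(N2) = PV/RT = (385 × 94.7) / (8.314 × 456.15) = 9.614 mol
n(H2) = 44.2 / 2.02 = 21.88 mol
For 9.614 mol N2, stoichiometry requires (3/1) × 9.614 = 28.84 mol H2; 21.88 mol is available, so H2 is limiting.
n(NH3) = (2/3) × 21.88 = 14.59 mol
V(NH3) = nRT/P = 14.59 × 8.314 × 980 / 42.5 = 2797 L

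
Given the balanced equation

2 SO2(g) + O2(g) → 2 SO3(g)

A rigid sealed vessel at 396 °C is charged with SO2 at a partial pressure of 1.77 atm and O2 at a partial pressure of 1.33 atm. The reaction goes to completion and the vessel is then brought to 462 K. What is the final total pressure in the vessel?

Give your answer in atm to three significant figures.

1.53 atm

At constant V, partial pressures at 396 °C are proportional to moles, so apply stoichiometry directly to pressures.
P(O2) required for 1.77 atm of SO2 = (1/2) × 1.77 = 0.8850 atm; available 1.33 atm, so SO2 is limiting.
P(O2) remaining = 1.33 − (1/2) × 1.77 = 0.4450 atm
P(gaseous products) = (2)/2 × 1.77 = 1.770 atm
P_total at 396 °C = 0.4450 + 1.770 = 2.215 atm
Scaling to 462 K: P = 2.215 × 462/669.15 = 1.529 atm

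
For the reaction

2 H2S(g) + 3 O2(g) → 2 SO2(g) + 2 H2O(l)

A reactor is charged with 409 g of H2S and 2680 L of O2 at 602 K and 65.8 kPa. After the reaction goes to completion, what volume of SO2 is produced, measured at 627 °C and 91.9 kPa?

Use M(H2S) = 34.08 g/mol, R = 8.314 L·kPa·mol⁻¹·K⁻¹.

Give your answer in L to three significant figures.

977 L

n(H2S) = 409 / 34.08 = 12.00 mol
n(O2) = PV/RT = (65.8 × 2680) / (8.314 × 602) = 35.23 mol
For 12.00 mol H2S, stoichiometry requires (3/2) × 12.00 = 18.00 mol O2; 35.23 mol is available, so H2S is limiting.
n(SO2) = (2/2) × 12.00 = 12.00 mol
V(SO2) = nRT/P = 12.00 × 8.314 × 900.15 / 91.9 = 977.2 L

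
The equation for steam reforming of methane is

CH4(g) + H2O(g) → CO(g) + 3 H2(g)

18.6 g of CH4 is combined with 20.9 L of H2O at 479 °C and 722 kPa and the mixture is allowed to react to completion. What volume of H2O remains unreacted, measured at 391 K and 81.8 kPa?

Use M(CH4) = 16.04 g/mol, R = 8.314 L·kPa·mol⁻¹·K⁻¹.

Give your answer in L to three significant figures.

49.8 L

n(CH4) = 18.6 / 16.04 = 1.160 mol
n(H2O) = PV/RT = (722 × 20.9) / (8.314 × 752.15) = 2.413 mol
For 1.160 mol CH4, stoichiometry requires (1/1) × 1.160 = 1.160 mol H2O; 2.413 mol is available, so CH4 is limiting.
n(H2O) consumed = (1/1) × 1.160 = 1.160 mol; remaining = 2.413 − 1.160 = 1.253 mol
V(H2O) = nRT/P = 1.253 × 8.314 × 391 / 81.8 = 49.79 L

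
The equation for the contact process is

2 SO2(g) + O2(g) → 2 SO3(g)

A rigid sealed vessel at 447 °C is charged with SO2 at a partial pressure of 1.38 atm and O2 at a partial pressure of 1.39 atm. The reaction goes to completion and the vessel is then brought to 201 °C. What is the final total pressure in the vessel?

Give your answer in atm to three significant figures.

1.37 atm

Because the vessel is rigid and T is held at 447 °C, work the stoichiometry in partial pressures (P_i = n_iRT/V).
P(O2) required for 1.38 atm of SO2 = (1/2) × 1.38 = 0.6900 atm; available 1.39 atm, so SO2 is limiting.
P(O2) remaining = 1.39 − (1/2) × 1.38 = 0.7000 atm
P(gaseous products) = (2)/2 × 1.38 = 1.380 atm
P_total at 447 °C = 0.7000 + 1.380 = 2.080 atm
Scaling to 201 °C: P = 2.080 × 474.15/720.15 = 1.369 atm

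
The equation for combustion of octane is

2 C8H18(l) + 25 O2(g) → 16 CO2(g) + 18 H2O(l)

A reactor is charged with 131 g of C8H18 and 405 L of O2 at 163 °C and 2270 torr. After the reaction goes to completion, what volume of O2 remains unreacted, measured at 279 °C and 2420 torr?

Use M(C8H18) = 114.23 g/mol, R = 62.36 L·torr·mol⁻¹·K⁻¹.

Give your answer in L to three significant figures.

277 L

n(C8H18) = 131 / 114.23 = 1.147 mol
n(O2) = PV/RT = (2270 × 405) / (62.36 × 436.15) = 33.80 mol
For 1.147 mol C8H18, stoichiometry requires (25/2) × 1.147 = 14.34 mol O2; 33.80 mol is available, so C8H18 is limiting.
n(O2) consumed = (25/2) × 1.147 = 14.34 mol; remaining = 33.80 − 14.34 = 19.46 mol
V(O2) = nRT/P = 19.46 × 62.36 × 552.15 / 2420 = 276.9 L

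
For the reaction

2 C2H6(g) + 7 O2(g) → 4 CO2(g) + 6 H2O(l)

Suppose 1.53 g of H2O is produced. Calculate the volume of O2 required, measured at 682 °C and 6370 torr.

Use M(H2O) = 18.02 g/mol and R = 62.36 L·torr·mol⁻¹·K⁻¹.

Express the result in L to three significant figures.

0.926 L

n(H2O) = 1.530 / 18.02 = 0.08491 mol
n(O2) = (7/6) × 0.08491 = 0.09906 mol
V = nRT/P = 0.09906 × 62.36 × 955.15 / 6370 = 0.9263 L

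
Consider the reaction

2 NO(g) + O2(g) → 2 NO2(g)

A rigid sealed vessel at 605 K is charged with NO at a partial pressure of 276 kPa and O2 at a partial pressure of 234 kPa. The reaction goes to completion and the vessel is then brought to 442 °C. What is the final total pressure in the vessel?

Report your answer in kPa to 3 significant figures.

440 kPa

Because the vessel is rigid and T is held at 605 K, work the stoichiometry in partial pressures (P_i = n_iRT/V).
P(O2) required for 276 kPa of NO = (1/2) × 276 = 138.0 kPa; available 234 kPa, so NO is limiting.
P(O2) remaining = 234 − (1/2) × 276 = 96.00 kPa
P(gaseous products) = (2)/2 × 276 = 276.0 kPa
P_total at 605 K = 96.00 + 276.0 = 372.0 kPa
Scaling to 442 °C: P = 372.0 × 715.15/605 = 439.7 kPa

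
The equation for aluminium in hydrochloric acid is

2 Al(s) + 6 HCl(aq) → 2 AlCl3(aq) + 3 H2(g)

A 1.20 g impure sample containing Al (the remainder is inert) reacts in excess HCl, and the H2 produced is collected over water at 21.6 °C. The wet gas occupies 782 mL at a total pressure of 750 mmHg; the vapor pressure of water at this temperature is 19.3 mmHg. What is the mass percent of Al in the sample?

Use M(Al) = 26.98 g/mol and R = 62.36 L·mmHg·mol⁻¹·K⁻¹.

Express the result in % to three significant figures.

P(H2) = 750 − 19.3 = 730.7 mmHg
n(H2) = PV/RT = (730.7 × 0.7820) / (62.36 × 294.75) = 0.03109 mol
n(Al) = (2/3) × 0.03109 = 0.02073 mol
m(Al) = 0.02073 × 26.98 = 0.5593 g
%Al = 0.5593 / 1.20 × 100 = 46.61%

46.6 %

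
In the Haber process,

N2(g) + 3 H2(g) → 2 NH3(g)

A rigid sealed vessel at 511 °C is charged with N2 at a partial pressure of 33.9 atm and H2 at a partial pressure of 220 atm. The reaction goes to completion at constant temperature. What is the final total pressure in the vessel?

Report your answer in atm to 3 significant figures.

186 atm

At constant V, partial pressures at 511 °C are proportional to moles, so apply stoichiometry directly to pressures.
P(H2) required for 33.9 atm of N2 = (3/1) × 33.9 = 101.7 atm; available 220 atm, so N2 is limiting.
P(H2) remaining = 220 − (3/1) × 33.9 = 118.3 atm
P(gaseous products) = (2)/1 × 33.9 = 67.80 atm
P_total at 511 °C = 118.3 + 67.80 = 186.1 atm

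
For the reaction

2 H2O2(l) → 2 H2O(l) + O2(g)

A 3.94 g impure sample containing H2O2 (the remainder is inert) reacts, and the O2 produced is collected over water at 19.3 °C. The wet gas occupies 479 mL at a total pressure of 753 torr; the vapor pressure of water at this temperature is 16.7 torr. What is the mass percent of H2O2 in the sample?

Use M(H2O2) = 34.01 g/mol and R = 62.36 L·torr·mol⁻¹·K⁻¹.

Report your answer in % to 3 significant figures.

33.4 %

P(O2) = 753 − 16.7 = 736.3 torr
n(O2) = PV/RT = (736.3 × 0.4790) / (62.36 × 292.45) = 0.01934 mol
n(H2O2) = (2/1) × 0.01934 = 0.03868 mol
m(H2O2) = 0.03868 × 34.01 = 1.316 g
%H2O2 = 1.316 / 3.94 × 100 = 33.40%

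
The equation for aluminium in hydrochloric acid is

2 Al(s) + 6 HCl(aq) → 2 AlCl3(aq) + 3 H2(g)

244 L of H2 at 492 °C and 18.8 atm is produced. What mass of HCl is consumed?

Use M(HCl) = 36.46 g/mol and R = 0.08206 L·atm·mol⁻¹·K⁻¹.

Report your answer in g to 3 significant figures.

n(H2) = PV/RT = (18.8 × 244) / (0.08206 × 765.15) = 73.06 mol
n(HCl) = (6/3) × 73.06 = 146.1 mol
m(HCl) = 146.1 × 36.46 = 5327 g

5330 g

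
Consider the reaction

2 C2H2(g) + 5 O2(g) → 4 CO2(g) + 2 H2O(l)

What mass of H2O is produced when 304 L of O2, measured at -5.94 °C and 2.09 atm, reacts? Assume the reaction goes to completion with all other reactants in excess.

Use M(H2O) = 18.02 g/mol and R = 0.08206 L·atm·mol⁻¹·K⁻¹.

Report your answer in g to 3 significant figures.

209 g

n(O2) = PV/RT = (2.09 × 304) / (0.08206 × 267.21) = 28.98 mol
n(H2O) = (2/5) × 28.98 = 11.59 mol
m(H2O) = 11.59 × 18.02 = 208.9 g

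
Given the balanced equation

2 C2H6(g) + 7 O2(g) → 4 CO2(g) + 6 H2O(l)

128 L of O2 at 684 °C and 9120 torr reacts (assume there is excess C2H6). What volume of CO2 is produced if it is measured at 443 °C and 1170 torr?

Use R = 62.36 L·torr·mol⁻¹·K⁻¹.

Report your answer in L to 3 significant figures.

n(O2) = PV/RT = (9120 × 128) / (62.36 × 957.15) = 19.56 mol
n(CO2) = (4/7) × 19.56 = 11.18 mol
V = nRT/P = 11.18 × 62.36 × 716.15 / 1170 = 426.7 L

427 L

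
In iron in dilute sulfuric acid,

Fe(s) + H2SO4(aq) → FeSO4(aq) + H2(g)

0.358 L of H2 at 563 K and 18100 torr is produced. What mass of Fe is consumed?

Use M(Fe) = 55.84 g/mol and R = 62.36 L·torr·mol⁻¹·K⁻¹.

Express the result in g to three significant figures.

n(H2) = PV/RT = (18100 × 0.358) / (62.36 × 563) = 0.1846 mol
n(Fe) = (1/1) × 0.1846 = 0.1846 mol
m(Fe) = 0.1846 × 55.84 = 10.31 g

10.3 g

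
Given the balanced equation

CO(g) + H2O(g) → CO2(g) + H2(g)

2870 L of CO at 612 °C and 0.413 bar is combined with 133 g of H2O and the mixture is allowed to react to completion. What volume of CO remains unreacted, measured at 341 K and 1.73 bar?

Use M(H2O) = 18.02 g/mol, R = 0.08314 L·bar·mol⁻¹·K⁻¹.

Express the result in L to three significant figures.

143 L

n(CO) = PV/RT = (0.413 × 2870) / (0.08314 × 885.15) = 16.11 mol
n(H2O) = 133 / 18.02 = 7.381 mol
For 16.11 mol CO, stoichiometry requires (1/1) × 16.11 = 16.11 mol H2O; 7.381 mol is available, so H2O is limiting.
n(CO) consumed = (1/1) × 7.381 = 7.381 mol; remaining = 16.11 − 7.381 = 8.729 mol
V(CO) = nRT/P = 8.729 × 0.08314 × 341 / 1.73 = 143.0 L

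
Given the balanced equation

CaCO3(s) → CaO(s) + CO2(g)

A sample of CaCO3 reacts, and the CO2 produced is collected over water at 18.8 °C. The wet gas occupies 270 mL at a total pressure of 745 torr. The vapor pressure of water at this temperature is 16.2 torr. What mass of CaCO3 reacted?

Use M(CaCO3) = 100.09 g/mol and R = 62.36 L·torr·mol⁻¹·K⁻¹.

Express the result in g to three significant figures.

1.08 g

P(CO2) = 745 − 16.2 = 728.8 torr
n(CO2) = PV/RT = (728.8 × 0.2700) / (62.36 × 291.95) = 0.01081 mol
n(CaCO3) = (1/1) × 0.01081 = 0.01081 mol
m(CaCO3) = 0.01081 × 100.09 = 1.082 g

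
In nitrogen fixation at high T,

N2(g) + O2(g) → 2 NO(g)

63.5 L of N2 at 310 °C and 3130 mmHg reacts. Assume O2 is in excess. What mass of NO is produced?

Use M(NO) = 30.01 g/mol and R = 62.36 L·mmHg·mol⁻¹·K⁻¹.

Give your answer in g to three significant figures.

n(N2) = PV/RT = (3130 × 63.5) / (62.36 × 583.15) = 5.466 mol
n(NO) = (2/1) × 5.466 = 10.93 mol
m(NO) = 10.93 × 30.01 = 328.0 g

328 g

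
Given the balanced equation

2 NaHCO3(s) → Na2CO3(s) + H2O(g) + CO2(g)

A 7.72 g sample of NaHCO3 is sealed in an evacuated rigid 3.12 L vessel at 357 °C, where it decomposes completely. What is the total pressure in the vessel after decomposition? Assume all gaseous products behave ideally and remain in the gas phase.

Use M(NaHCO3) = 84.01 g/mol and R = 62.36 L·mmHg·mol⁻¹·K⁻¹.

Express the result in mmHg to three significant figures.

1160 mmHg

n(NaHCO3) = 7.72 / 84.01 = 0.09189 mol
n(gas produced) = (2/2) × 0.09189 = 0.09189 mol
P = nRT/V = 0.09189 × 62.36 × 630.15 / 3.12 = 1157 mmHg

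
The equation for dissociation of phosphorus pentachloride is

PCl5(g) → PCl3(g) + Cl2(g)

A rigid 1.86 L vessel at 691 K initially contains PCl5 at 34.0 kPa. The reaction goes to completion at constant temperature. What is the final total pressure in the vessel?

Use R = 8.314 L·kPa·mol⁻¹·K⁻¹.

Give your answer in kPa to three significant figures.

Since T and V are fixed, P_final/P_initial = n_final/n_initial = 2/1.
P_final = (2/1) × 34.0 = 68.00 kPa

68.0 kPa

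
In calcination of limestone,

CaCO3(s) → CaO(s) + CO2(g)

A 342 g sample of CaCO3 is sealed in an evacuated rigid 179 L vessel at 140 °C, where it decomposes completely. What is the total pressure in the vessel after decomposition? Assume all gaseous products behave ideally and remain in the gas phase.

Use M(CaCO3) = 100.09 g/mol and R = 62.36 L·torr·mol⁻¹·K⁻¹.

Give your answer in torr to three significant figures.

492 torr

n(CaCO3) = 342 / 100.09 = 3.417 mol
n(gas produced) = (1/1) × 3.417 = 3.417 mol
P = nRT/V = 3.417 × 62.36 × 413.15 / 179 = 491.8 torr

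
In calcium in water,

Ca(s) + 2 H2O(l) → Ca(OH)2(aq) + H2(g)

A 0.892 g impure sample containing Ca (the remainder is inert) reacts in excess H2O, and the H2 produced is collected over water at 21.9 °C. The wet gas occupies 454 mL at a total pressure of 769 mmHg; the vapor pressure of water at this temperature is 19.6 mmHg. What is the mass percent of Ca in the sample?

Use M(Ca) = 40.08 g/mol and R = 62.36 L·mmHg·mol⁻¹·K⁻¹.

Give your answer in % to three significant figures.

P(H2) = 769 − 19.6 = 749.4 mmHg
n(H2) = PV/RT = (749.4 × 0.4540) / (62.36 × 295.05) = 0.01849 mol
n(Ca) = (1/1) × 0.01849 = 0.01849 mol
m(Ca) = 0.01849 × 40.08 = 0.7411 g
%Ca = 0.7411 / 0.892 × 100 = 83.08%

83.1 %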